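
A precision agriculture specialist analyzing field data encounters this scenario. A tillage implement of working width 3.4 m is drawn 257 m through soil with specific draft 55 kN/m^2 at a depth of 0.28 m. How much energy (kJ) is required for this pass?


E = k * d * w * L
  = 55 * 0.28 * 3.4 * 257
  = 13456.52 kJ


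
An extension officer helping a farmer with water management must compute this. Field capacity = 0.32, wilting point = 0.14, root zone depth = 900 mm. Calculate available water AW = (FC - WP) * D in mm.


AW = (FC - WP) * D
   = (0.32 - 0.14) * 900
   = 0.18 * 900
   = 162 mm


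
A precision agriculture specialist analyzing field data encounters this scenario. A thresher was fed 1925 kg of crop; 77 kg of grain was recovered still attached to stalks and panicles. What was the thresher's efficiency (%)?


eta = (total - unthreshed) / total * 100
    = (1925 - 77) / 1925 * 100
    = 1848 / 1925 * 100
    = 96%


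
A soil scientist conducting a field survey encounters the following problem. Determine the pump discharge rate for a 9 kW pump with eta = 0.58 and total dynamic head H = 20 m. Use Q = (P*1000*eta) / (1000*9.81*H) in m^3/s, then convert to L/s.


Q = (P * 1000 * eta) / (rho * g * H)
  = (9 * 1000 * 0.58) / (1000 * 9.81 * 20)
  = 5220 / 196200
  = 0.02661 m^3/s = 26.61 L/s


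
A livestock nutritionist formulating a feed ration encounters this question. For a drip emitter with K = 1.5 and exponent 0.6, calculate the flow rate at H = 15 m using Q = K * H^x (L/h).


Q = K * H^x
  = 1.5 * 15^0.6
  = 1.5 * 5.0776
  = 7.62 L/h


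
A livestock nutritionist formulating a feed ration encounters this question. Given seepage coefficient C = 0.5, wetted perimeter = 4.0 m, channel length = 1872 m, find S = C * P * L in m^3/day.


S = C * P * L
  = 0.5 * 4.0 * 1872
  = 3744 m^3/day


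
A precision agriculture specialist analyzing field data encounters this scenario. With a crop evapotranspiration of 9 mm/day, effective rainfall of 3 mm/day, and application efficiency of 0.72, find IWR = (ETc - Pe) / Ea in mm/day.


IWR = (ETc - Pe) / Ea
    = (9 - 3) / 0.72
    = 6 / 0.72
    = 8.33 mm/day


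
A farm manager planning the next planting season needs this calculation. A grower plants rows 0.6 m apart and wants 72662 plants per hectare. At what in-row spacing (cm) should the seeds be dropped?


spacing = 10000 / (row_sp * density)
        = 10000 / (0.6 * 72662)
        = 10000 / 43597.20
        = 0.22937 m = 22.94 cm


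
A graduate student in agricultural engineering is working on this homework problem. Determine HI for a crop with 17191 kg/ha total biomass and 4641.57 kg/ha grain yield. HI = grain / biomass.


HI = grain_yield / biomass
   = 4641.57 / 17191
   = 0.27


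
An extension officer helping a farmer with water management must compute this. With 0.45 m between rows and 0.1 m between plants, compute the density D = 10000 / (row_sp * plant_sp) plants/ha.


D = 10000 / (row_sp * plant_sp)
  = 10000 / (0.45 * 0.1)
  = 10000 / 0.0450
  = 222222.22 plants/ha


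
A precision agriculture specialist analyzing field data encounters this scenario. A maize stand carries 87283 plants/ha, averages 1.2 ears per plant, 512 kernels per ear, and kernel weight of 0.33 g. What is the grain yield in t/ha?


Y = density * ears * kernels * kw
  = 87283 * 1.2 * 512 * 0.33 g/ha
  = 17696802.82 g/ha
  = 17696.80 kg/ha = 17.70 t/ha


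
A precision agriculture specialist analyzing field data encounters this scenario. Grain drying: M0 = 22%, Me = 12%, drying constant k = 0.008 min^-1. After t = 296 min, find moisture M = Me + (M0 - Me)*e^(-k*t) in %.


M = Me + (M0 - Me) * e^(-k*t)
  = 12 + (22 - 12) * e^(-0.008*296)
  = 12 + 10 * e^(-2.368)
  = 12 + 10 * 0.09367
  = 12 + 0.9367
  = 12.94%


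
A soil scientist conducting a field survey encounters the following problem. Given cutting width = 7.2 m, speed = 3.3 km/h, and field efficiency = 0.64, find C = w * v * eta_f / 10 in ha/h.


C = w * v * eta_f / 10
  = 7.2 * 3.3 * 0.64 / 10
  = 15.21 / 10
  = 1.52 ha/h


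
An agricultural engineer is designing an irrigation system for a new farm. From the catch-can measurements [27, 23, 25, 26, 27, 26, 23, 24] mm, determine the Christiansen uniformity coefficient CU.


xbar = 201 / 8 = 25.125
sum|xi - xbar| = 11
CU = 100 * (1 - 11 / (8 * 25.125))
   = 100 * (1 - 0.0547)
   = 94.53%


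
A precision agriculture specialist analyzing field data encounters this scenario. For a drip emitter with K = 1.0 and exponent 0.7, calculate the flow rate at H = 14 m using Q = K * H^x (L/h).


Q = K * H^x
  = 1.0 * 14^0.7
  = 1.0 * 6.3429
  = 6.34 L/h


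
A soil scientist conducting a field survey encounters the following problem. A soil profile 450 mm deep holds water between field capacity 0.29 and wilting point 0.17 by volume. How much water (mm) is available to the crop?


AW = (FC - WP) * D
   = (0.29 - 0.17) * 450
   = 0.12 * 450
   = 54 mm


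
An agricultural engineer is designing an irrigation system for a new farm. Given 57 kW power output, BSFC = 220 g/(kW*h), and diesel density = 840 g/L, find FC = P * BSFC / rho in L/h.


FC = P * BSFC / rho_fuel
   = 57 * 220 / 840
   = 12540 / 840
   = 14.93 L/h


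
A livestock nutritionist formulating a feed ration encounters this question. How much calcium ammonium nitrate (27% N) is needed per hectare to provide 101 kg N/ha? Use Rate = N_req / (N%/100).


Rate = N_required / (N_content / 100)
     = 101 / (27 / 100)
     = 101 / 0.27
     = 374.07 kg/ha


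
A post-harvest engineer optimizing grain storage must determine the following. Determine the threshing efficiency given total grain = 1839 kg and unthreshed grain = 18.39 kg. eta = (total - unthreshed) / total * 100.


eta = (total - unthreshed) / total * 100
    = (1839 - 18.39) / 1839 * 100
    = 1820.61 / 1839 * 100
    = 99%


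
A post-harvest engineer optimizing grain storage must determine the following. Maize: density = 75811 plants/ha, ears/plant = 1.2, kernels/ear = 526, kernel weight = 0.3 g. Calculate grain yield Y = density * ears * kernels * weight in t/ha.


Y = density * ears * kernels * kw
  = 75811 * 1.2 * 526 * 0.3 g/ha
  = 14355570.96 g/ha
  = 14355.57 kg/ha = 14.36 t/ha


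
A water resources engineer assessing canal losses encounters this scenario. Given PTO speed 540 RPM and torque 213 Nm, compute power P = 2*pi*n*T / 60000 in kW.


P = 2*pi*n*T / 60000
  = 2*pi * 540 * 213 / 60000
  = 722691.97 / 60000
  = 12.04 kW


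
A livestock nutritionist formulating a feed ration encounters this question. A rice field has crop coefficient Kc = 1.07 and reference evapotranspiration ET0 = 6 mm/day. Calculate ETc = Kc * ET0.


ETc = Kc * ET0
    = 1.07 * 6
    = 6.42 mm/day


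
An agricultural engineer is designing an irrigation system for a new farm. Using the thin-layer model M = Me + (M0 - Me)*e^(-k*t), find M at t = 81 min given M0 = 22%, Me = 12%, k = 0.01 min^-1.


M = Me + (M0 - Me) * e^(-k*t)
  = 12 + (22 - 12) * e^(-0.01*81)
  = 12 + 10 * e^(-0.810)
  = 12 + 10 * 0.44486
  = 12 + 4.4486
  = 16.45%


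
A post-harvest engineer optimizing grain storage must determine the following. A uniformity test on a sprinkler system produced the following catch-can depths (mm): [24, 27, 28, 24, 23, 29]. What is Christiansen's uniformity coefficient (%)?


xbar = 155 / 6 = 25.833
sum|xi - xbar| = 13
CU = 100 * (1 - 13 / (6 * 25.833))
   = 100 * (1 - 0.0839)
   = 91.61%


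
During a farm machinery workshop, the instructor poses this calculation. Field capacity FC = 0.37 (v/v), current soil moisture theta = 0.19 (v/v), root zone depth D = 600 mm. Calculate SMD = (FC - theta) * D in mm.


SMD = (FC - theta) * D
    = (0.37 - 0.19) * 600
    = 0.180 * 600
    = 108 mm


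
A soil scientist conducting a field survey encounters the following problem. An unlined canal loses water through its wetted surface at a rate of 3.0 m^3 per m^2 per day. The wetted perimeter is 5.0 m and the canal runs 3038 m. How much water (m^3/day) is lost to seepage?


S = C * P * L
  = 3.0 * 5.0 * 3038
  = 45570 m^3/day


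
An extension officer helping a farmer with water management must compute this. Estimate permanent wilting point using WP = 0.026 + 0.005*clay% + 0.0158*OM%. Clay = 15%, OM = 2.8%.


WP = 0.026 + 0.005*15 + 0.0158*2.8
   = 0.026 + 0.0750 + 0.0442
   = 0.1452


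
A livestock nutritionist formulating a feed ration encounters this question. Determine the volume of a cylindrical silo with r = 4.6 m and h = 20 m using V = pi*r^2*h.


V = pi * r^2 * h
  = pi * 4.6^2 * 20
  = pi * 21.16 * 20
  = 1329.52 m^3


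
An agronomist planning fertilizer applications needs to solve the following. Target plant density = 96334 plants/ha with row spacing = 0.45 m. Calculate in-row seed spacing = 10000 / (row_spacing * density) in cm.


spacing = 10000 / (row_sp * density)
        = 10000 / (0.45 * 96334)
        = 10000 / 43350.30
        = 0.23068 m = 23.07 cm


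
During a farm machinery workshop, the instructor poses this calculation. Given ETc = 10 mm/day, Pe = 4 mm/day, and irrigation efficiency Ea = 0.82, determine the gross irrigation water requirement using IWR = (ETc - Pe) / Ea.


IWR = (ETc - Pe) / Ea
    = (10 - 4) / 0.82
    = 6 / 0.82
    = 7.32 mm/day


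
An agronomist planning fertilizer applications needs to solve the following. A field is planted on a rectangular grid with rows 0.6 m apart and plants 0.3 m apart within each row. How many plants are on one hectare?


D = 10000 / (row_sp * plant_sp)
  = 10000 / (0.6 * 0.3)
  = 10000 / 0.1800
  = 55555.56 plants/ha


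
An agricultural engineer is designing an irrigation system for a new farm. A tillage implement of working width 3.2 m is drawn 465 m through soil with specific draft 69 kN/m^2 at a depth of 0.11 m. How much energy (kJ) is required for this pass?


E = k * d * w * L
  = 69 * 0.11 * 3.2 * 465
  = 11293.92 kJ


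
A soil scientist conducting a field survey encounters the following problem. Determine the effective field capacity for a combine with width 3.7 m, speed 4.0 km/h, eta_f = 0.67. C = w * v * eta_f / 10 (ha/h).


C = w * v * eta_f / 10
  = 3.7 * 4.0 * 0.67 / 10
  = 9.92 / 10
  = 0.99 ha/h


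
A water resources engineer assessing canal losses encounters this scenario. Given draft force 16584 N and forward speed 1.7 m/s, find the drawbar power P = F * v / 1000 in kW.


P = F * v / 1000
  = 16584 * 1.7 / 1000
  = 28192.80 / 1000
  = 28.19 kW


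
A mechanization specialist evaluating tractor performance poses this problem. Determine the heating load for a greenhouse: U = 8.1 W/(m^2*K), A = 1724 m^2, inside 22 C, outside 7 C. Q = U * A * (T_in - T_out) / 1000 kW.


dT = 22 - (7) = 15 K
Q = U * A * dT
  = 8.1 * 1724 * 15
  = 209466 W = 209.47 kW


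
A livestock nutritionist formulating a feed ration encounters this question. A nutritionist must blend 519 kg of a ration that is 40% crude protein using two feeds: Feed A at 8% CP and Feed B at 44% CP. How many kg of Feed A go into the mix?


parts_A = CP_b - target = 44 - 40 = 4
parts_B = target - CP_a = 40 - 8 = 32
total_parts = 4 + 32 = 36
Feed A = 519 * 4 / 36 = 57.67 kg
Feed B = 519 * 32 / 36 = 461.33 kg

57.67 kg


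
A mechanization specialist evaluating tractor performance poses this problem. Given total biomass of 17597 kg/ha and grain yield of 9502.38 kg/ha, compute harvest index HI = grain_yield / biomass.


HI = grain_yield / biomass
   = 9502.38 / 17597
   = 0.54


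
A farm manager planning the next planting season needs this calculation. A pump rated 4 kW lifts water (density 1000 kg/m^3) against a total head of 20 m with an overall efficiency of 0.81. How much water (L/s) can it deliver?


Q = (P * 1000 * eta) / (rho * g * H)
  = (4 * 1000 * 0.81) / (1000 * 9.81 * 20)
  = 3240 / 196200
  = 0.01651 m^3/s = 16.51 L/s


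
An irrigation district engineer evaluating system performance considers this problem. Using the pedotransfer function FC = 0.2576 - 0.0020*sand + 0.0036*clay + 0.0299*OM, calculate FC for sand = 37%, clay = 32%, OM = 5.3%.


FC = 0.2576 - 0.0020*37 + 0.0036*32 + 0.0299*5.3
   = 0.2576 - 0.0740 + 0.1152 + 0.1585
   = 0.4573


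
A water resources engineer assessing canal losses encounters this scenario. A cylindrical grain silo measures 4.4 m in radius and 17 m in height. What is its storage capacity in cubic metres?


V = pi * r^2 * h
  = pi * 4.4^2 * 17
  = pi * 19.36 * 17
  = 1033.96 m^3


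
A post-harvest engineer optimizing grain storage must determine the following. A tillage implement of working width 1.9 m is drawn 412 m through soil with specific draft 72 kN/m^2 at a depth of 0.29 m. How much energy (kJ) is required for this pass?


E = k * d * w * L
  = 72 * 0.29 * 1.9 * 412
  = 16344.86 kJ


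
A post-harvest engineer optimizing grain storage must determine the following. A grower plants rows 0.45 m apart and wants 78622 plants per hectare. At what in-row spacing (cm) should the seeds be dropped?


spacing = 10000 / (row_sp * density)
        = 10000 / (0.45 * 78622)
        = 10000 / 35379.90
        = 0.28265 m = 28.26 cm


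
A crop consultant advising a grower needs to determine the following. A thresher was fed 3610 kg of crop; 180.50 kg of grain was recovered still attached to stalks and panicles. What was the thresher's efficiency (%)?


eta = (total - unthreshed) / total * 100
    = (3610 - 180.50) / 3610 * 100
    = 3429.50 / 3610 * 100
    = 95%


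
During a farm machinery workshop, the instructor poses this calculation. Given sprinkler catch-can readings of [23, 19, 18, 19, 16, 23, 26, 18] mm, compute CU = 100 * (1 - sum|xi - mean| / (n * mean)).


xbar = 162 / 8 = 20.250
sum|xi - xbar| = 22.500
CU = 100 * (1 - 22.500 / (8 * 20.250))
   = 100 * (1 - 0.1389)
   = 86.11%


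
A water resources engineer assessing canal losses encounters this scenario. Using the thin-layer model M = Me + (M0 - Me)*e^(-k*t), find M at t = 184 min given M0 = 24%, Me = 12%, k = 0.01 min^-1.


M = Me + (M0 - Me) * e^(-k*t)
  = 12 + (24 - 12) * e^(-0.01*184)
  = 12 + 12 * e^(-1.840)
  = 12 + 12 * 0.15882
  = 12 + 1.9058
  = 13.91%


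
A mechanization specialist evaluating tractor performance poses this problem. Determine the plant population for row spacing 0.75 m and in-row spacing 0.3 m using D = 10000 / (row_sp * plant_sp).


D = 10000 / (row_sp * plant_sp)
  = 10000 / (0.75 * 0.3)
  = 10000 / 0.2250
  = 44444.44 plants/ha


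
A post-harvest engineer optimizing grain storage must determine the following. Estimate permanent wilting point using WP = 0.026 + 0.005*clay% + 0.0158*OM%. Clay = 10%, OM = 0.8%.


WP = 0.026 + 0.005*10 + 0.0158*0.8
   = 0.026 + 0.0500 + 0.0126
   = 0.0886


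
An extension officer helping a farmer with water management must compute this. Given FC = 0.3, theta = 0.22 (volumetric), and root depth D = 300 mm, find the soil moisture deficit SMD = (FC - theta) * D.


SMD = (FC - theta) * D
    = (0.3 - 0.22) * 300
    = 0.080 * 300
    = 24 mm


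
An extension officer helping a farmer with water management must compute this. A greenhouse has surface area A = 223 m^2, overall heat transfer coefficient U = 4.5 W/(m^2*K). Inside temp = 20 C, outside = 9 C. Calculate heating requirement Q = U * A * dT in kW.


dT = 20 - (9) = 11 K
Q = U * A * dT
  = 4.5 * 223 * 11
  = 11038.50 W = 11.04 kW


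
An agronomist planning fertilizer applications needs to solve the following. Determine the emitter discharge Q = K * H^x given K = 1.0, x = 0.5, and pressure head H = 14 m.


Q = K * H^x
  = 1.0 * 14^0.5
  = 1.0 * 3.7417
  = 3.74 L/h


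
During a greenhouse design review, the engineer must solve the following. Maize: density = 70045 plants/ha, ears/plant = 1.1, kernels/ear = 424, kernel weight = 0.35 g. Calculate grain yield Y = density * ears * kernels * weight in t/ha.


Y = density * ears * kernels * kw
  = 70045 * 1.1 * 424 * 0.35 g/ha
  = 11434145.80 g/ha
  = 11434.15 kg/ha = 11.43 t/ha


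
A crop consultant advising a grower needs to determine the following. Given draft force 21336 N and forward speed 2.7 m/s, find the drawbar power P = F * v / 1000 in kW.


P = F * v / 1000
  = 21336 * 2.7 / 1000
  = 57607.20 / 1000
  = 57.61 kW


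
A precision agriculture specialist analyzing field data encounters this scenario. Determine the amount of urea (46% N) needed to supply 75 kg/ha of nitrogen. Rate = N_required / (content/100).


Rate = N_required / (N_content / 100)
     = 75 / (46 / 100)
     = 75 / 0.46
     = 163.04 kg/ha


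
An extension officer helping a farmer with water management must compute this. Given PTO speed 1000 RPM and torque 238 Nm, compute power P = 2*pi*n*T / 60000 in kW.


P = 2*pi*n*T / 60000
  = 2*pi * 1000 * 238 / 60000
  = 1495398.10 / 60000
  = 24.92 kW


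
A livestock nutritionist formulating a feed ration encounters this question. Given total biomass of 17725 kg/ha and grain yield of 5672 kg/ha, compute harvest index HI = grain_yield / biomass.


HI = grain_yield / biomass
   = 5672 / 17725
   = 0.32


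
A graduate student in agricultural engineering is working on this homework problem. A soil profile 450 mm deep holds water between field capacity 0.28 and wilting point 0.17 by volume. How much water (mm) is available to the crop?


AW = (FC - WP) * D
   = (0.28 - 0.17) * 450
   = 0.11 * 450
   = 49.50 mm


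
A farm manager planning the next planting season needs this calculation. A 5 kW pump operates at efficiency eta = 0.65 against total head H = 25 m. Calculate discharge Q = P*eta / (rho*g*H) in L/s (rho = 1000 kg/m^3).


Q = (P * 1000 * eta) / (rho * g * H)
  = (5 * 1000 * 0.65) / (1000 * 9.81 * 25)
  = 3250 / 245250
  = 0.01325 m^3/s = 13.25 L/s


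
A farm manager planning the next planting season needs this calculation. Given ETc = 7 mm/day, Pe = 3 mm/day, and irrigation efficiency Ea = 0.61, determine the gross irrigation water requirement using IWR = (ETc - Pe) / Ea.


IWR = (ETc - Pe) / Ea
    = (7 - 3) / 0.61
    = 4 / 0.61
    = 6.56 mm/day


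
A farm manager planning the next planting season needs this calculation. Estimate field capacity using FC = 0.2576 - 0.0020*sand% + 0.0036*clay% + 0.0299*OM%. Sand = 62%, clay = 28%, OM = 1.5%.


FC = 0.2576 - 0.0020*62 + 0.0036*28 + 0.0299*1.5
   = 0.2576 - 0.1240 + 0.1008 + 0.0449
   = 0.2793


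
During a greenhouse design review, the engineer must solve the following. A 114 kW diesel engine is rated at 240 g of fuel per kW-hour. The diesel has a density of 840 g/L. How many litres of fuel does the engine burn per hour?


FC = P * BSFC / rho_fuel
   = 114 * 240 / 840
   = 27360 / 840
   = 32.57 L/h


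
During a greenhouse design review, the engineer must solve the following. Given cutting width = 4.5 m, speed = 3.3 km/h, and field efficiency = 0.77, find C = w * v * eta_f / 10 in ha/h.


C = w * v * eta_f / 10
  = 4.5 * 3.3 * 0.77 / 10
  = 11.43 / 10
  = 1.14 ha/h


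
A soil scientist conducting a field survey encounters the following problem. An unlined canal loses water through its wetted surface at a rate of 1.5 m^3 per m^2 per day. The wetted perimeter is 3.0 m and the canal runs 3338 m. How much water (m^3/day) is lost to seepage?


S = C * P * L
  = 1.5 * 3.0 * 3338
  = 15021 m^3/day


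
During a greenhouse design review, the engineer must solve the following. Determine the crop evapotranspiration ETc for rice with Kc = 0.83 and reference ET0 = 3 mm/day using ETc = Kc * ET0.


ETc = Kc * ET0
    = 0.83 * 3
    = 2.49 mm/day


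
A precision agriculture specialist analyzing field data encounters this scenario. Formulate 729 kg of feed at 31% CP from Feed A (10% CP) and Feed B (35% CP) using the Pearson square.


parts_A = CP_b - target = 35 - 31 = 4
parts_B = target - CP_a = 31 - 10 = 21
total_parts = 4 + 21 = 25
Feed A = 729 * 4 / 25 = 116.64 kg
Feed B = 729 * 21 / 25 = 612.36 kg

116.64 kg


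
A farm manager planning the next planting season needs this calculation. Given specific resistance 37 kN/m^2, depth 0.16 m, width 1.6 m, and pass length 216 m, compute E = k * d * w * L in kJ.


E = k * d * w * L
  = 37 * 0.16 * 1.6 * 216
  = 2045.95 kJ


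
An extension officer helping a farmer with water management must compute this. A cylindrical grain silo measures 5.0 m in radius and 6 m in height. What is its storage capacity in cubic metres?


V = pi * r^2 * h
  = pi * 5.0^2 * 6
  = pi * 25 * 6
  = 471.24 m^3


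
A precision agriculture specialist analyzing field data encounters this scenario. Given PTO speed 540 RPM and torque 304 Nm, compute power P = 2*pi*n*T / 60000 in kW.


P = 2*pi*n*T / 60000
  = 2*pi * 540 * 304 / 60000
  = 1031447.70 / 60000
  = 17.19 kW


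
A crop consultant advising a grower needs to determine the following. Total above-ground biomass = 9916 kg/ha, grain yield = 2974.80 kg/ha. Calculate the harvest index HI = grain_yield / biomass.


HI = grain_yield / biomass
   = 2974.80 / 9916
   = 0.30


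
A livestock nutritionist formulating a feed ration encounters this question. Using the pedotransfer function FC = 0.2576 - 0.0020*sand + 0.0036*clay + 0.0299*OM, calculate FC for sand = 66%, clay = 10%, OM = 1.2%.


FC = 0.2576 - 0.0020*66 + 0.0036*10 + 0.0299*1.2
   = 0.2576 - 0.1320 + 0.0360 + 0.0359
   = 0.1975


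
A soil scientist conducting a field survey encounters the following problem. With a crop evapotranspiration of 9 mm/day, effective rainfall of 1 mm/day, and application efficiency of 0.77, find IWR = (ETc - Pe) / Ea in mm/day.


IWR = (ETc - Pe) / Ea
    = (9 - 1) / 0.77
    = 8 / 0.77
    = 10.39 mm/day


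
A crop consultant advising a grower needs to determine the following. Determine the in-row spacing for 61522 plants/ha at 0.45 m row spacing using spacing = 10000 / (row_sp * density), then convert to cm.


spacing = 10000 / (row_sp * density)
        = 10000 / (0.45 * 61522)
        = 10000 / 27684.90
        = 0.36121 m = 36.12 cm


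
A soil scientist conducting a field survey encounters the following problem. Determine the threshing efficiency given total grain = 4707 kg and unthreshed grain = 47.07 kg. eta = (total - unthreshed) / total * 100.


eta = (total - unthreshed) / total * 100
    = (4707 - 47.07) / 4707 * 100
    = 4659.93 / 4707 * 100
    = 99%


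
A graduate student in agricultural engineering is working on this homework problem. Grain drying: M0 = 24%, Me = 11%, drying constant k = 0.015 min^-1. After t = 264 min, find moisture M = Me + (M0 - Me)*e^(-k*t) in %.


M = Me + (M0 - Me) * e^(-k*t)
  = 11 + (24 - 11) * e^(-0.015*264)
  = 11 + 13 * e^(-3.960)
  = 11 + 13 * 0.01906
  = 11 + 0.2478
  = 11.25%


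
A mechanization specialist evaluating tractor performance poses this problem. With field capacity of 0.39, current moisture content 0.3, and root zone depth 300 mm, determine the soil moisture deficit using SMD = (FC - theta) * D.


SMD = (FC - theta) * D
    = (0.39 - 0.3) * 300
    = 0.090 * 300
    = 27 mm


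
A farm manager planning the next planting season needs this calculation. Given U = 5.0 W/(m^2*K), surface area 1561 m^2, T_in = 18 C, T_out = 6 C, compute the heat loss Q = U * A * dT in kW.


dT = 18 - (6) = 12 K
Q = U * A * dT
  = 5.0 * 1561 * 12
  = 93660 W = 93.66 kW


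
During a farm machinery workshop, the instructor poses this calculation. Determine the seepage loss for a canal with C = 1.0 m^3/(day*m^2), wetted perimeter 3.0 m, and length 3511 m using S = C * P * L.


S = C * P * L
  = 1.0 * 3.0 * 3511
  = 10533 m^3/day


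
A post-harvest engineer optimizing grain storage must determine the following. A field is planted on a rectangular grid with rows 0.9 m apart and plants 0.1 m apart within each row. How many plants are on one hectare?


D = 10000 / (row_sp * plant_sp)
  = 10000 / (0.9 * 0.1)
  = 10000 / 0.0900
  = 111111.11 plants/ha


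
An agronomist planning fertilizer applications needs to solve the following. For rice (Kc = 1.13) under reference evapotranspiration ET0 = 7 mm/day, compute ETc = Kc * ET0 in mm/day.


ETc = Kc * ET0
    = 1.13 * 7
    = 7.91 mm/day


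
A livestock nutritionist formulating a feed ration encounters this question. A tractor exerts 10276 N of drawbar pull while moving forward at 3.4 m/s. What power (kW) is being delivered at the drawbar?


P = F * v / 1000
  = 10276 * 3.4 / 1000
  = 34938.40 / 1000
  = 34.94 kW


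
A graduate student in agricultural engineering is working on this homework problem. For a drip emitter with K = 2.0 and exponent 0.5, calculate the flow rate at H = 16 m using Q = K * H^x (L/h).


Q = K * H^x
  = 2.0 * 16^0.5
  = 2.0 * 4
  = 8 L/h


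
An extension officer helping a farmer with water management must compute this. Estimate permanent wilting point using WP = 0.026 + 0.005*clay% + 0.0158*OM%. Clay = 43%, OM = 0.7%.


WP = 0.026 + 0.005*43 + 0.0158*0.7
   = 0.026 + 0.2150 + 0.0111
   = 0.2521


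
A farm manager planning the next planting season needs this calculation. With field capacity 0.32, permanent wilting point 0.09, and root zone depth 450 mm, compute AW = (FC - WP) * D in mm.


AW = (FC - WP) * D
   = (0.32 - 0.09) * 450
   = 0.23 * 450
   = 103.50 mm


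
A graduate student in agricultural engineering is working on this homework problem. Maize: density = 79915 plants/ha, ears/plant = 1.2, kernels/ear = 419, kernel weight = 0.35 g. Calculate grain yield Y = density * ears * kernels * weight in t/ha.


Y = density * ears * kernels * kw
  = 79915 * 1.2 * 419 * 0.35 g/ha
  = 14063441.70 g/ha
  = 14063.44 kg/ha = 14.06 t/ha


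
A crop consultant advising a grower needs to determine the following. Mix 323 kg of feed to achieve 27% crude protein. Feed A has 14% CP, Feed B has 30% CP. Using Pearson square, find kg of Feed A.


parts_A = CP_b - target = 30 - 27 = 3
parts_B = target - CP_a = 27 - 14 = 13
total_parts = 3 + 13 = 16
Feed A = 323 * 3 / 16 = 60.56 kg
Feed B = 323 * 13 / 16 = 262.44 kg

60.56 kg


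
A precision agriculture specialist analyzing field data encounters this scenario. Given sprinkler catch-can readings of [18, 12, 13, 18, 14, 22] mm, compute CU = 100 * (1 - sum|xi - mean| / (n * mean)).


xbar = 97 / 6 = 16.167
sum|xi - xbar| = 19
CU = 100 * (1 - 19 / (6 * 16.167))
   = 100 * (1 - 0.1959)
   = 80.41%


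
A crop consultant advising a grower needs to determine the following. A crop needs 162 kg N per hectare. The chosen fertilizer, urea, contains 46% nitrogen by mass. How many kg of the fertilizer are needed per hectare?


Rate = N_required / (N_content / 100)
     = 162 / (46 / 100)
     = 162 / 0.46
     = 352.17 kg/ha


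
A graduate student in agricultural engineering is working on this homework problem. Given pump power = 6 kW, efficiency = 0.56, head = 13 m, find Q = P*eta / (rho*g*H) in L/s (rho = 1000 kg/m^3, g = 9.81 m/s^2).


Q = (P * 1000 * eta) / (rho * g * H)
  = (6 * 1000 * 0.56) / (1000 * 9.81 * 13)
  = 3360 / 127530
  = 0.02635 m^3/s = 26.35 L/s


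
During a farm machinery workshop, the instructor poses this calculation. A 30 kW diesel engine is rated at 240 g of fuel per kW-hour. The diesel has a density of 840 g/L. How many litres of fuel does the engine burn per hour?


FC = P * BSFC / rho_fuel
   = 30 * 240 / 840
   = 7200 / 840
   = 8.57 L/h


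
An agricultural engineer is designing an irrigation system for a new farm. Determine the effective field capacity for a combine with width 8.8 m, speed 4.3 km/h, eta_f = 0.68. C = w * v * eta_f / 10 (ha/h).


C = w * v * eta_f / 10
  = 8.8 * 4.3 * 0.68 / 10
  = 25.73 / 10
  = 2.57 ha/h


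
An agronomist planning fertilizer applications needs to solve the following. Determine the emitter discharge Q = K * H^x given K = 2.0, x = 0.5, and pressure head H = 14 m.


Q = K * H^x
  = 2.0 * 14^0.5
  = 2.0 * 3.7417
  = 7.48 L/h


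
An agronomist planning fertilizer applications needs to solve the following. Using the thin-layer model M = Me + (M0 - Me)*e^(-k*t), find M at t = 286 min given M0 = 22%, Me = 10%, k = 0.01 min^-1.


M = Me + (M0 - Me) * e^(-k*t)
  = 10 + (22 - 10) * e^(-0.01*286)
  = 10 + 12 * e^(-2.860)
  = 10 + 12 * 0.05727
  = 10 + 0.6872
  = 10.69%


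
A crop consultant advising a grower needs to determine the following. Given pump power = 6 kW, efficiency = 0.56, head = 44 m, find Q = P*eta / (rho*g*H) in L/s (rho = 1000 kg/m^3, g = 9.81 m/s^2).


Q = (P * 1000 * eta) / (rho * g * H)
  = (6 * 1000 * 0.56) / (1000 * 9.81 * 44)
  = 3360 / 431640
  = 0.00778 m^3/s = 7.78 L/s


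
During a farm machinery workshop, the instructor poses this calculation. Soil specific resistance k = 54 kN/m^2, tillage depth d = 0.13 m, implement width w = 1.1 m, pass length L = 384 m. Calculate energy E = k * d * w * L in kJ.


E = k * d * w * L
  = 54 * 0.13 * 1.1 * 384
  = 2965.25 kJ


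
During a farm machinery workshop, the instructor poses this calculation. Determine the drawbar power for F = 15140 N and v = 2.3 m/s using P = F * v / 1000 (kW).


P = F * v / 1000
  = 15140 * 2.3 / 1000
  = 34822 / 1000
  = 34.82 kW


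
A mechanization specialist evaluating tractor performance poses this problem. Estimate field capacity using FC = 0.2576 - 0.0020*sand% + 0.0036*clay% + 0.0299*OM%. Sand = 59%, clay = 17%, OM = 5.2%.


FC = 0.2576 - 0.0020*59 + 0.0036*17 + 0.0299*5.2
   = 0.2576 - 0.1180 + 0.0612 + 0.1555
   = 0.3563


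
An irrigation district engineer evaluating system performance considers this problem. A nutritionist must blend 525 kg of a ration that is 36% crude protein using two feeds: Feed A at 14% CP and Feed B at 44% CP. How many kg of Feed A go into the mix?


parts_A = CP_b - target = 44 - 36 = 8
parts_B = target - CP_a = 36 - 14 = 22
total_parts = 8 + 22 = 30
Feed A = 525 * 8 / 30 = 140 kg
Feed B = 525 * 22 / 30 = 385 kg

140 kg


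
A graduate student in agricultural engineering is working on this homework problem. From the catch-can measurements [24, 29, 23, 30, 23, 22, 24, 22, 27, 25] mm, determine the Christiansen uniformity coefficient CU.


xbar = 249 / 10 = 24.900
sum|xi - xbar| = 22.800
CU = 100 * (1 - 22.800 / (10 * 24.900))
   = 100 * (1 - 0.0916)
   = 90.84%


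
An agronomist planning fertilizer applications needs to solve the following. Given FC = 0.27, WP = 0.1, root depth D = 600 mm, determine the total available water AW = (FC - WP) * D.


AW = (FC - WP) * D
   = (0.27 - 0.1) * 600
   = 0.17 * 600
   = 102 mm


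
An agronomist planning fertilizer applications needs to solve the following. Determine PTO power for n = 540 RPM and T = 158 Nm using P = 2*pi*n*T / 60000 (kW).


P = 2*pi*n*T / 60000
  = 2*pi * 540 * 158 / 60000
  = 536081.37 / 60000
  = 8.93 kW


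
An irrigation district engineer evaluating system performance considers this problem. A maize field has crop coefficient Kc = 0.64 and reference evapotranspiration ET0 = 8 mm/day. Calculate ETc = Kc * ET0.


ETc = Kc * ET0
    = 0.64 * 8
    = 5.12 mm/day


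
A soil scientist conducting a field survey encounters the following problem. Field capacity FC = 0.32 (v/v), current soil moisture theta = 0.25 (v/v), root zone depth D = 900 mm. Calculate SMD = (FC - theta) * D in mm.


SMD = (FC - theta) * D
    = (0.32 - 0.25) * 900
    = 0.070 * 900
    = 63 mm


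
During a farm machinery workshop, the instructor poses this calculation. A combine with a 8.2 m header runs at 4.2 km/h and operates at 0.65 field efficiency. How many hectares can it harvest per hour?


C = w * v * eta_f / 10
  = 8.2 * 4.2 * 0.65 / 10
  = 22.39 / 10
  = 2.24 ha/h


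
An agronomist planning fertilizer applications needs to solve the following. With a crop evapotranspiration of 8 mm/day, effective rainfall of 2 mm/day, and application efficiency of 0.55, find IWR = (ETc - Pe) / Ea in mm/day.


IWR = (ETc - Pe) / Ea
    = (8 - 2) / 0.55
    = 6 / 0.55
    = 10.91 mm/day


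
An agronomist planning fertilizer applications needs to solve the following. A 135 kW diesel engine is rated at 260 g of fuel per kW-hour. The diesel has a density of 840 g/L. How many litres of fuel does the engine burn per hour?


FC = P * BSFC / rho_fuel
   = 135 * 260 / 840
   = 35100 / 840
   = 41.79 L/h


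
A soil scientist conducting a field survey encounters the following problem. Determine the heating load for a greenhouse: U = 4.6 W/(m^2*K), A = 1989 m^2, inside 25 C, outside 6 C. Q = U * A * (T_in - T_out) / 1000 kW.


dT = 25 - (6) = 19 K
Q = U * A * dT
  = 4.6 * 1989 * 19
  = 173838.60 W = 173.84 kW


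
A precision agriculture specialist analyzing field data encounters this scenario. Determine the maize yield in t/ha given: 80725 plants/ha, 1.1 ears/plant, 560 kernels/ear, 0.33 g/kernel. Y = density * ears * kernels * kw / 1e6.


Y = density * ears * kernels * kw
  = 80725 * 1.1 * 560 * 0.33 g/ha
  = 16409778 g/ha
  = 16409.78 kg/ha = 16.41 t/ha


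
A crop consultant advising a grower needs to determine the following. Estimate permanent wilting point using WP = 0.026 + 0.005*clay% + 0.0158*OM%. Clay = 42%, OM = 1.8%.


WP = 0.026 + 0.005*42 + 0.0158*1.8
   = 0.026 + 0.2100 + 0.0284
   = 0.2644


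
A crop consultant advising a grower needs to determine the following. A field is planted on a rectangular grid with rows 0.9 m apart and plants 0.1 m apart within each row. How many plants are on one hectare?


D = 10000 / (row_sp * plant_sp)
  = 10000 / (0.9 * 0.1)
  = 10000 / 0.0900
  = 111111.11 plants/ha


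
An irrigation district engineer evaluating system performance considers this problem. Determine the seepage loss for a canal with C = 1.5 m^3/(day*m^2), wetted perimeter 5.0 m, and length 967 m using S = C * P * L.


S = C * P * L
  = 1.5 * 5.0 * 967
  = 7252.50 m^3/day


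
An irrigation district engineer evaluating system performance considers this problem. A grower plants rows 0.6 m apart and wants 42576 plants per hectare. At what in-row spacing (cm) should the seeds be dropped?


spacing = 10000 / (row_sp * density)
        = 10000 / (0.6 * 42576)
        = 10000 / 25545.60
        = 0.39146 m = 39.15 cm


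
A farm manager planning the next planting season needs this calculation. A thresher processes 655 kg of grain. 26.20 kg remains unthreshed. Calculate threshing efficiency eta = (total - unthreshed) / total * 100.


eta = (total - unthreshed) / total * 100
    = (655 - 26.20) / 655 * 100
    = 628.80 / 655 * 100
    = 96%


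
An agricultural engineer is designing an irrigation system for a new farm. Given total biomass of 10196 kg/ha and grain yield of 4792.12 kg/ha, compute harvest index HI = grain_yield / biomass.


HI = grain_yield / biomass
   = 4792.12 / 10196
   = 0.47


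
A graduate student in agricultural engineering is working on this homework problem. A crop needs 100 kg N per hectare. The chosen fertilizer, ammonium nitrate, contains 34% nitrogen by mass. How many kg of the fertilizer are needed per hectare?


Rate = N_required / (N_content / 100)
     = 100 / (34 / 100)
     = 100 / 0.34
     = 294.12 kg/ha


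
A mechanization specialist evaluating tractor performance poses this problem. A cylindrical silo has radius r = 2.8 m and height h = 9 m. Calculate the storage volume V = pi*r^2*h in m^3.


V = pi * r^2 * h
  = pi * 2.8^2 * 9
  = pi * 7.84 * 9
  = 221.67 m^3


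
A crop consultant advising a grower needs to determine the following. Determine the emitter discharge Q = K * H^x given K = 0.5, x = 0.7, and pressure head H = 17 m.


Q = K * H^x
  = 0.5 * 17^0.7
  = 0.5 * 7.2663
  = 3.63 L/h


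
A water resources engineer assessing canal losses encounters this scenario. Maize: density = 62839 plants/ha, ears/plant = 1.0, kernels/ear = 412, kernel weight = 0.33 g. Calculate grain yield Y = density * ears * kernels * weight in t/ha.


Y = density * ears * kernels * kw
  = 62839 * 1.0 * 412 * 0.33 g/ha
  = 8543590.44 g/ha
  = 8543.59 kg/ha = 8.54 t/ha


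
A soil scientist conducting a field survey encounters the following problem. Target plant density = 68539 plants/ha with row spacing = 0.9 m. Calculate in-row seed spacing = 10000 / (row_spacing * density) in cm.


spacing = 10000 / (row_sp * density)
        = 10000 / (0.9 * 68539)
        = 10000 / 61685.10
        = 0.16211 m = 16.21 cm


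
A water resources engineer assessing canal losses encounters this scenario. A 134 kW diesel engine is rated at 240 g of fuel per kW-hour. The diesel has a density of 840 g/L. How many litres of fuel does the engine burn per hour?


FC = P * BSFC / rho_fuel
   = 134 * 240 / 840
   = 32160 / 840
   = 38.29 L/h


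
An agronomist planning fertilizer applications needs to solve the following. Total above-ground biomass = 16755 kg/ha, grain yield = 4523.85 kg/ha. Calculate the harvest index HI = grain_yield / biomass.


HI = grain_yield / biomass
   = 4523.85 / 16755
   = 0.27


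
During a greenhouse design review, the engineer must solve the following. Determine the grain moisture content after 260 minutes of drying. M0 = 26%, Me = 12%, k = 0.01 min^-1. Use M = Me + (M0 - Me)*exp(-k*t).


M = Me + (M0 - Me) * e^(-k*t)
  = 12 + (26 - 12) * e^(-0.01*260)
  = 12 + 14 * e^(-2.600)
  = 12 + 14 * 0.07427
  = 12 + 1.0398
  = 13.04%


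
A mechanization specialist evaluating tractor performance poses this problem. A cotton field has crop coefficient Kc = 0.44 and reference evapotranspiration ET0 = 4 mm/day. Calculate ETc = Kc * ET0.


ETc = Kc * ET0
    = 0.44 * 4
    = 1.76 mm/day


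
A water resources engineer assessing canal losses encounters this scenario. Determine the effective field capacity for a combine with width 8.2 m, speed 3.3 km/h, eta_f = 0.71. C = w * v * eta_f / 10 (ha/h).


C = w * v * eta_f / 10
  = 8.2 * 3.3 * 0.71 / 10
  = 19.21 / 10
  = 1.92 ha/h


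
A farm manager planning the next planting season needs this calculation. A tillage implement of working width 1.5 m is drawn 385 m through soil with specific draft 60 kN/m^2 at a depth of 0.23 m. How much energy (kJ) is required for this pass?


E = k * d * w * L
  = 60 * 0.23 * 1.5 * 385
  = 7969.50 kJ


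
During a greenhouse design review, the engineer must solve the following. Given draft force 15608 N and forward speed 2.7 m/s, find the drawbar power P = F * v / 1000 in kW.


P = F * v / 1000
  = 15608 * 2.7 / 1000
  = 42141.60 / 1000
  = 42.14 kW


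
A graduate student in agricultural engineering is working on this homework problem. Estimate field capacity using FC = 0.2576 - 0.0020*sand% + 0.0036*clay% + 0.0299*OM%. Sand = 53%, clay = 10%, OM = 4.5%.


FC = 0.2576 - 0.0020*53 + 0.0036*10 + 0.0299*4.5
   = 0.2576 - 0.1060 + 0.0360 + 0.1346
   = 0.3222


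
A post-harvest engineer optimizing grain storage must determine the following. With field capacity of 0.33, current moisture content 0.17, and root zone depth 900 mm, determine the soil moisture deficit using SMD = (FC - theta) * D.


SMD = (FC - theta) * D
    = (0.33 - 0.17) * 900
    = 0.160 * 900
    = 144 mm


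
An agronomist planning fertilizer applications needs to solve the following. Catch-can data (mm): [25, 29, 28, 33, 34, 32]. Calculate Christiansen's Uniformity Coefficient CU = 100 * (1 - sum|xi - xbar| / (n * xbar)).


xbar = 181 / 6 = 30.167
sum|xi - xbar| = 17
CU = 100 * (1 - 17 / (6 * 30.167))
   = 100 * (1 - 0.0939)
   = 90.61%


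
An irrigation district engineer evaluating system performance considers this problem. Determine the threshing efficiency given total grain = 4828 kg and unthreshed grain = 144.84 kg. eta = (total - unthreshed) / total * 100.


eta = (total - unthreshed) / total * 100
    = (4828 - 144.84) / 4828 * 100
    = 4683.16 / 4828 * 100
    = 97%


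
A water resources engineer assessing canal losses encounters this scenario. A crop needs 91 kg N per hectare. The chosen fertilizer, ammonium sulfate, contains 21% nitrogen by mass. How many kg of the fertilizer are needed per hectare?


Rate = N_required / (N_content / 100)
     = 91 / (21 / 100)
     = 91 / 0.21
     = 433.33 kg/ha
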